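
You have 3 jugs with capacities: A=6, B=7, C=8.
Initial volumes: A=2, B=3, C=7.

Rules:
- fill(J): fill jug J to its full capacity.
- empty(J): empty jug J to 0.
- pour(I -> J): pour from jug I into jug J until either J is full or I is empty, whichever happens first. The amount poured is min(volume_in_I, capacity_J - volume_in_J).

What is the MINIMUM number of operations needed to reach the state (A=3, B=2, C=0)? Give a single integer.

BFS from (A=2, B=3, C=7). One shortest path:
  1. empty(C) -> (A=2 B=3 C=0)
  2. pour(A -> C) -> (A=0 B=3 C=2)
  3. pour(B -> A) -> (A=3 B=0 C=2)
  4. pour(C -> B) -> (A=3 B=2 C=0)
Reached target in 4 moves.

Answer: 4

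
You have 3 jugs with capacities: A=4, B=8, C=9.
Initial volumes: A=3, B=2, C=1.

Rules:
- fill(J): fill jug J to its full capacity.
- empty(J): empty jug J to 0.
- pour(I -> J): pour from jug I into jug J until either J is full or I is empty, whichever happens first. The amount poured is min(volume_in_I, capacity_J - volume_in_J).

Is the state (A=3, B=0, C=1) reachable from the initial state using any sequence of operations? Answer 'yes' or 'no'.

BFS from (A=3, B=2, C=1):
  1. empty(B) -> (A=3 B=0 C=1)
Target reached → yes.

Answer: yes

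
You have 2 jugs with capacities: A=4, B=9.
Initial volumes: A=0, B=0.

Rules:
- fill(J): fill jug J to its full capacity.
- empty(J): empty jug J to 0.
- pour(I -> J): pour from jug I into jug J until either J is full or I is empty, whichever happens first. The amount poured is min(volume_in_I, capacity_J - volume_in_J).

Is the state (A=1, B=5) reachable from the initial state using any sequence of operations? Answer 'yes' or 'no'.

BFS explored all 26 reachable states.
Reachable set includes: (0,0), (0,1), (0,2), (0,3), (0,4), (0,5), (0,6), (0,7), (0,8), (0,9), (1,0), (1,9) ...
Target (A=1, B=5) not in reachable set → no.

Answer: no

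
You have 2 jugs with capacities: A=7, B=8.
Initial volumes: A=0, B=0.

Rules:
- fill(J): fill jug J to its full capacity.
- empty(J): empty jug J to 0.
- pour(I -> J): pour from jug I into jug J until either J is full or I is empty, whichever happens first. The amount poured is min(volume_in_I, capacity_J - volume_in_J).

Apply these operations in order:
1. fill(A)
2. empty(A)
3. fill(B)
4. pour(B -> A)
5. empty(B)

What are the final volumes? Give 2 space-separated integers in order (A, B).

Answer: 7 0

Derivation:
Step 1: fill(A) -> (A=7 B=0)
Step 2: empty(A) -> (A=0 B=0)
Step 3: fill(B) -> (A=0 B=8)
Step 4: pour(B -> A) -> (A=7 B=1)
Step 5: empty(B) -> (A=7 B=0)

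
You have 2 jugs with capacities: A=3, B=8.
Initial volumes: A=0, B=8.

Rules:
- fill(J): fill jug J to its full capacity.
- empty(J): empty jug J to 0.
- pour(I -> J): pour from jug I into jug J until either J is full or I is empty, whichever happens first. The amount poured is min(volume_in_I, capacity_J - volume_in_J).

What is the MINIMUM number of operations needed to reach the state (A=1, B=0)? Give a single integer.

Answer: 8

Derivation:
BFS from (A=0, B=8). One shortest path:
  1. fill(A) -> (A=3 B=8)
  2. empty(B) -> (A=3 B=0)
  3. pour(A -> B) -> (A=0 B=3)
  4. fill(A) -> (A=3 B=3)
  5. pour(A -> B) -> (A=0 B=6)
  6. fill(A) -> (A=3 B=6)
  7. pour(A -> B) -> (A=1 B=8)
  8. empty(B) -> (A=1 B=0)
Reached target in 8 moves.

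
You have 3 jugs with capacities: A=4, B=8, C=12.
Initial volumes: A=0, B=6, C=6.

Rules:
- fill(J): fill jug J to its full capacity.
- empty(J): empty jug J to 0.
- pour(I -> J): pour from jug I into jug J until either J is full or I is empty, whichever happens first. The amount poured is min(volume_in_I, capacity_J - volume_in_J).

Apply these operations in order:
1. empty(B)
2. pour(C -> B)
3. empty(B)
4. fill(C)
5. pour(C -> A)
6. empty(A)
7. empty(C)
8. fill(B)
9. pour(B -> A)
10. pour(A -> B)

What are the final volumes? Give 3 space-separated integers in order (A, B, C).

Answer: 0 8 0

Derivation:
Step 1: empty(B) -> (A=0 B=0 C=6)
Step 2: pour(C -> B) -> (A=0 B=6 C=0)
Step 3: empty(B) -> (A=0 B=0 C=0)
Step 4: fill(C) -> (A=0 B=0 C=12)
Step 5: pour(C -> A) -> (A=4 B=0 C=8)
Step 6: empty(A) -> (A=0 B=0 C=8)
Step 7: empty(C) -> (A=0 B=0 C=0)
Step 8: fill(B) -> (A=0 B=8 C=0)
Step 9: pour(B -> A) -> (A=4 B=4 C=0)
Step 10: pour(A -> B) -> (A=0 B=8 C=0)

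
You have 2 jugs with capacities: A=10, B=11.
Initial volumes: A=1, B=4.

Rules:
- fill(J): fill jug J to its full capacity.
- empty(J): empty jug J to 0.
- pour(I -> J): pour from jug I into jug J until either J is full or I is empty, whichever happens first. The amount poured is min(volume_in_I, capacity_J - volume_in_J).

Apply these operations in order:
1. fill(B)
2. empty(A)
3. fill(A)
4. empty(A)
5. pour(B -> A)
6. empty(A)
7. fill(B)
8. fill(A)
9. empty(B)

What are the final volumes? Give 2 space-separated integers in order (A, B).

Step 1: fill(B) -> (A=1 B=11)
Step 2: empty(A) -> (A=0 B=11)
Step 3: fill(A) -> (A=10 B=11)
Step 4: empty(A) -> (A=0 B=11)
Step 5: pour(B -> A) -> (A=10 B=1)
Step 6: empty(A) -> (A=0 B=1)
Step 7: fill(B) -> (A=0 B=11)
Step 8: fill(A) -> (A=10 B=11)
Step 9: empty(B) -> (A=10 B=0)

Answer: 10 0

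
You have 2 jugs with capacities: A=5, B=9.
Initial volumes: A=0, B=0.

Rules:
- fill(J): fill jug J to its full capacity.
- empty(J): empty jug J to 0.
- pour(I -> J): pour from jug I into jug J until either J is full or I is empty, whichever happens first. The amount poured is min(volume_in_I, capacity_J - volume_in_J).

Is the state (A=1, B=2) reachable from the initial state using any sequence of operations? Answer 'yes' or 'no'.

BFS explored all 28 reachable states.
Reachable set includes: (0,0), (0,1), (0,2), (0,3), (0,4), (0,5), (0,6), (0,7), (0,8), (0,9), (1,0), (1,9) ...
Target (A=1, B=2) not in reachable set → no.

Answer: no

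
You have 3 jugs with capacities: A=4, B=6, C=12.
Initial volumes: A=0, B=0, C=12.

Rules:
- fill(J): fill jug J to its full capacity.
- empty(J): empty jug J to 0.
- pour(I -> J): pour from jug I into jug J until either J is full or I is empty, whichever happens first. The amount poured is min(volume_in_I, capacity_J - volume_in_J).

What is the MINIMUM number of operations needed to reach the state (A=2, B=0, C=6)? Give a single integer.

BFS from (A=0, B=0, C=12). One shortest path:
  1. pour(C -> B) -> (A=0 B=6 C=6)
  2. pour(B -> A) -> (A=4 B=2 C=6)
  3. empty(A) -> (A=0 B=2 C=6)
  4. pour(B -> A) -> (A=2 B=0 C=6)
Reached target in 4 moves.

Answer: 4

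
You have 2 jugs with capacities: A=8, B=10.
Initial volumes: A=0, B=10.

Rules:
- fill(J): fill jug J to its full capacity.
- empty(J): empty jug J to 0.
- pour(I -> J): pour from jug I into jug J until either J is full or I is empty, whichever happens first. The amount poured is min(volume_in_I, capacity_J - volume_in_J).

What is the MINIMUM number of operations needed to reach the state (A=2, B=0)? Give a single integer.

Answer: 3

Derivation:
BFS from (A=0, B=10). One shortest path:
  1. pour(B -> A) -> (A=8 B=2)
  2. empty(A) -> (A=0 B=2)
  3. pour(B -> A) -> (A=2 B=0)
Reached target in 3 moves.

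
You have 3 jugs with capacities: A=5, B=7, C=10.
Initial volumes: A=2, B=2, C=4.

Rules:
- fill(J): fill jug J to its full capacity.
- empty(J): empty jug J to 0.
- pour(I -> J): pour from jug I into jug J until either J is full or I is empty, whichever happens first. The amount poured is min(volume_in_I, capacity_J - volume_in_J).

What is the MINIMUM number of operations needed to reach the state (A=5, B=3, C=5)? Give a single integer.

BFS from (A=2, B=2, C=4). One shortest path:
  1. fill(B) -> (A=2 B=7 C=4)
  2. pour(A -> C) -> (A=0 B=7 C=6)
  3. pour(B -> C) -> (A=0 B=3 C=10)
  4. pour(C -> A) -> (A=5 B=3 C=5)
Reached target in 4 moves.

Answer: 4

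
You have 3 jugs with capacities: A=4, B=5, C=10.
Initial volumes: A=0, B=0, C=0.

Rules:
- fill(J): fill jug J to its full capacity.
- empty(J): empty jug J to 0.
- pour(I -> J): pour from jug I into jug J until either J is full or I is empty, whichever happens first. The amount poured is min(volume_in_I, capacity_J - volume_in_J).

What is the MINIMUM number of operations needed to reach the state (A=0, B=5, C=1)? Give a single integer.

Answer: 4

Derivation:
BFS from (A=0, B=0, C=0). One shortest path:
  1. fill(C) -> (A=0 B=0 C=10)
  2. pour(C -> A) -> (A=4 B=0 C=6)
  3. empty(A) -> (A=0 B=0 C=6)
  4. pour(C -> B) -> (A=0 B=5 C=1)
Reached target in 4 moves.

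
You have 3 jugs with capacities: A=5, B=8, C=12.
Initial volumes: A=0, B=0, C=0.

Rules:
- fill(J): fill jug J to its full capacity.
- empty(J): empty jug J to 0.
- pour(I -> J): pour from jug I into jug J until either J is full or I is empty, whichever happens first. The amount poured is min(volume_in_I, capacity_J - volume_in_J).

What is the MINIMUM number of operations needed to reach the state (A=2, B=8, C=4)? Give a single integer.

BFS from (A=0, B=0, C=0). One shortest path:
  1. fill(A) -> (A=5 B=0 C=0)
  2. fill(C) -> (A=5 B=0 C=12)
  3. pour(A -> B) -> (A=0 B=5 C=12)
  4. fill(A) -> (A=5 B=5 C=12)
  5. pour(A -> B) -> (A=2 B=8 C=12)
  6. empty(B) -> (A=2 B=0 C=12)
  7. pour(C -> B) -> (A=2 B=8 C=4)
Reached target in 7 moves.

Answer: 7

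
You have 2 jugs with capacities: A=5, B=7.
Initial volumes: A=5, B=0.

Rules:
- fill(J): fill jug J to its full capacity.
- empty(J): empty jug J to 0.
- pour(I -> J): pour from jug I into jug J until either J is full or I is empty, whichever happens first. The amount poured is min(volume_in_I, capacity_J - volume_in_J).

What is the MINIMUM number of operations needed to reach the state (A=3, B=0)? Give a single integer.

Answer: 4

Derivation:
BFS from (A=5, B=0). One shortest path:
  1. pour(A -> B) -> (A=0 B=5)
  2. fill(A) -> (A=5 B=5)
  3. pour(A -> B) -> (A=3 B=7)
  4. empty(B) -> (A=3 B=0)
Reached target in 4 moves.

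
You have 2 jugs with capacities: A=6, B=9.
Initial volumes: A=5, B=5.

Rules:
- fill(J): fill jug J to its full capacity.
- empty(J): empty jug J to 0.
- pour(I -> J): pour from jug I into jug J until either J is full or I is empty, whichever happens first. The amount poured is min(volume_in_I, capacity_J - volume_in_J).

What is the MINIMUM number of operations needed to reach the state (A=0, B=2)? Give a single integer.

Answer: 4

Derivation:
BFS from (A=5, B=5). One shortest path:
  1. fill(A) -> (A=6 B=5)
  2. pour(A -> B) -> (A=2 B=9)
  3. empty(B) -> (A=2 B=0)
  4. pour(A -> B) -> (A=0 B=2)
Reached target in 4 moves.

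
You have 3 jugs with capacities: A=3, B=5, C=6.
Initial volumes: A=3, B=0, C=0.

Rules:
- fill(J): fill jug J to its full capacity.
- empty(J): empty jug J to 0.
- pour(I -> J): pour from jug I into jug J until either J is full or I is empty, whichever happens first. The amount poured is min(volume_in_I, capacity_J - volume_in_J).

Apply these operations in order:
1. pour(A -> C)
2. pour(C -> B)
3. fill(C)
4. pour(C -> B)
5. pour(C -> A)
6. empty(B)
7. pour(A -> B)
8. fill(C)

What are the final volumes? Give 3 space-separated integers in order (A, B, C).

Step 1: pour(A -> C) -> (A=0 B=0 C=3)
Step 2: pour(C -> B) -> (A=0 B=3 C=0)
Step 3: fill(C) -> (A=0 B=3 C=6)
Step 4: pour(C -> B) -> (A=0 B=5 C=4)
Step 5: pour(C -> A) -> (A=3 B=5 C=1)
Step 6: empty(B) -> (A=3 B=0 C=1)
Step 7: pour(A -> B) -> (A=0 B=3 C=1)
Step 8: fill(C) -> (A=0 B=3 C=6)

Answer: 0 3 6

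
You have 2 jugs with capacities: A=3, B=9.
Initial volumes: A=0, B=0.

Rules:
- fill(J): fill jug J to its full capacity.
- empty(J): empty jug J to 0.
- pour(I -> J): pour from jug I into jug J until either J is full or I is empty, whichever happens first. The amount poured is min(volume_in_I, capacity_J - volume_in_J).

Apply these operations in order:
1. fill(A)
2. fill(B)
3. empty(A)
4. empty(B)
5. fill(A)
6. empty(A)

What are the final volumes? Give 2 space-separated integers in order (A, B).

Step 1: fill(A) -> (A=3 B=0)
Step 2: fill(B) -> (A=3 B=9)
Step 3: empty(A) -> (A=0 B=9)
Step 4: empty(B) -> (A=0 B=0)
Step 5: fill(A) -> (A=3 B=0)
Step 6: empty(A) -> (A=0 B=0)

Answer: 0 0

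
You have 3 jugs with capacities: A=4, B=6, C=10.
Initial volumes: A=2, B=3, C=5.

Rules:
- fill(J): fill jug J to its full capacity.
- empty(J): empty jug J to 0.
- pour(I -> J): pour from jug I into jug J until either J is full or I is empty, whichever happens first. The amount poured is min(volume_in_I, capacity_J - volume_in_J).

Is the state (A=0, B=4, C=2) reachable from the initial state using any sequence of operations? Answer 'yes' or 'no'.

BFS from (A=2, B=3, C=5):
  1. pour(C -> B) -> (A=2 B=6 C=2)
  2. pour(B -> A) -> (A=4 B=4 C=2)
  3. empty(A) -> (A=0 B=4 C=2)
Target reached → yes.

Answer: yes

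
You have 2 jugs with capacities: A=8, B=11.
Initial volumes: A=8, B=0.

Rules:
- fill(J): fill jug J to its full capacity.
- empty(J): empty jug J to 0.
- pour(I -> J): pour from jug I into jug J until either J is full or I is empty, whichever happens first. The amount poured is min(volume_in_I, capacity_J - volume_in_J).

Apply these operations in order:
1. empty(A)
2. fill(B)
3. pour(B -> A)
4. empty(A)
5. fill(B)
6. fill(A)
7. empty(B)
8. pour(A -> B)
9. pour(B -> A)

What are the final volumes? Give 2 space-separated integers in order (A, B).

Step 1: empty(A) -> (A=0 B=0)
Step 2: fill(B) -> (A=0 B=11)
Step 3: pour(B -> A) -> (A=8 B=3)
Step 4: empty(A) -> (A=0 B=3)
Step 5: fill(B) -> (A=0 B=11)
Step 6: fill(A) -> (A=8 B=11)
Step 7: empty(B) -> (A=8 B=0)
Step 8: pour(A -> B) -> (A=0 B=8)
Step 9: pour(B -> A) -> (A=8 B=0)

Answer: 8 0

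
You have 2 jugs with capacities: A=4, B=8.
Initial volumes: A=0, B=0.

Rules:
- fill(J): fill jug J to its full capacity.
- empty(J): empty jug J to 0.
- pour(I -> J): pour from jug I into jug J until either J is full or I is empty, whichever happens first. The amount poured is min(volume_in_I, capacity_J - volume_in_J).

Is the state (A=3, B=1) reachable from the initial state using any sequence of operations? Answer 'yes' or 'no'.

Answer: no

Derivation:
BFS explored all 6 reachable states.
Reachable set includes: (0,0), (0,4), (0,8), (4,0), (4,4), (4,8)
Target (A=3, B=1) not in reachable set → no.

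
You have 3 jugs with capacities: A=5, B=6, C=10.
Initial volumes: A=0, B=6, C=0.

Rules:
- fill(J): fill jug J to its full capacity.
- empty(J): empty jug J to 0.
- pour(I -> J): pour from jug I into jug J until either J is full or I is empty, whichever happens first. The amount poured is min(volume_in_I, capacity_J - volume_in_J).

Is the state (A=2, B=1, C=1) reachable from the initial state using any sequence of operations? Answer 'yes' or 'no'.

BFS explored all 282 reachable states.
Reachable set includes: (0,0,0), (0,0,1), (0,0,2), (0,0,3), (0,0,4), (0,0,5), (0,0,6), (0,0,7), (0,0,8), (0,0,9), (0,0,10), (0,1,0) ...
Target (A=2, B=1, C=1) not in reachable set → no.

Answer: no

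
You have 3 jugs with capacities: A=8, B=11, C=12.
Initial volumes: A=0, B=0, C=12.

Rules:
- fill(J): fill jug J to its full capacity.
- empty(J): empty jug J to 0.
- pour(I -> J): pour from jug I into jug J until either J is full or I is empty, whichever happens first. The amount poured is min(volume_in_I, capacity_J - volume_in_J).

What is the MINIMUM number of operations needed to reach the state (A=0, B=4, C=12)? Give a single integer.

Answer: 4

Derivation:
BFS from (A=0, B=0, C=12). One shortest path:
  1. pour(C -> A) -> (A=8 B=0 C=4)
  2. empty(A) -> (A=0 B=0 C=4)
  3. pour(C -> B) -> (A=0 B=4 C=0)
  4. fill(C) -> (A=0 B=4 C=12)
Reached target in 4 moves.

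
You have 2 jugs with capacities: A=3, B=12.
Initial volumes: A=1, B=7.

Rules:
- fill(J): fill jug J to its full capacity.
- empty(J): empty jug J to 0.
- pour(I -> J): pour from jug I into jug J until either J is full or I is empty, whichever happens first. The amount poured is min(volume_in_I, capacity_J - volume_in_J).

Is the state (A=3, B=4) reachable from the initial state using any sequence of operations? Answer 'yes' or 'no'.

BFS from (A=1, B=7):
  1. empty(A) -> (A=0 B=7)
  2. pour(B -> A) -> (A=3 B=4)
Target reached → yes.

Answer: yes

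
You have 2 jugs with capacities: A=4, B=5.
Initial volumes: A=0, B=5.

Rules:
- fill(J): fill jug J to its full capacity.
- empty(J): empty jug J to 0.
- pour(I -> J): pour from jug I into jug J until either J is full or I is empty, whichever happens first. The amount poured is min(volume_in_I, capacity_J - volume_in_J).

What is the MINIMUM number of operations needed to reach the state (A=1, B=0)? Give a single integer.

Answer: 3

Derivation:
BFS from (A=0, B=5). One shortest path:
  1. pour(B -> A) -> (A=4 B=1)
  2. empty(A) -> (A=0 B=1)
  3. pour(B -> A) -> (A=1 B=0)
Reached target in 3 moves.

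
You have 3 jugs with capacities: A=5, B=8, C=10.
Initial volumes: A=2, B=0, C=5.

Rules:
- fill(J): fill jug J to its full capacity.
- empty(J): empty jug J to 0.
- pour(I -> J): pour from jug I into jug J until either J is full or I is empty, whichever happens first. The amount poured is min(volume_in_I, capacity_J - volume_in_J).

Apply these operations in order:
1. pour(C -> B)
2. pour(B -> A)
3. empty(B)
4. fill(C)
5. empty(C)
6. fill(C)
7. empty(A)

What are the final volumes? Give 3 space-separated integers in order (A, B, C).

Answer: 0 0 10

Derivation:
Step 1: pour(C -> B) -> (A=2 B=5 C=0)
Step 2: pour(B -> A) -> (A=5 B=2 C=0)
Step 3: empty(B) -> (A=5 B=0 C=0)
Step 4: fill(C) -> (A=5 B=0 C=10)
Step 5: empty(C) -> (A=5 B=0 C=0)
Step 6: fill(C) -> (A=5 B=0 C=10)
Step 7: empty(A) -> (A=0 B=0 C=10)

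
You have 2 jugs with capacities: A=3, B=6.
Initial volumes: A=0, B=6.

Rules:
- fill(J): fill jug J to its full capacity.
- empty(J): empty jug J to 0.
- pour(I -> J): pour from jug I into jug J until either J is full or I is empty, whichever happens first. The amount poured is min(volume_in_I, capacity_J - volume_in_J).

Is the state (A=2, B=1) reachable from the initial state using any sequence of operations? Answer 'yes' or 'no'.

BFS explored all 6 reachable states.
Reachable set includes: (0,0), (0,3), (0,6), (3,0), (3,3), (3,6)
Target (A=2, B=1) not in reachable set → no.

Answer: no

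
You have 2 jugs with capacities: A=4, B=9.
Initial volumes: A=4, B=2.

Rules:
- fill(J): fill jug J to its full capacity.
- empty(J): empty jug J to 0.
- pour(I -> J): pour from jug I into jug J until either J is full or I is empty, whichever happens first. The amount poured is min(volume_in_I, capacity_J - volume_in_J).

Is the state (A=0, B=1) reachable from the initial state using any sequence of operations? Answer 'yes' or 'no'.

BFS from (A=4, B=2):
  1. pour(A -> B) -> (A=0 B=6)
  2. fill(A) -> (A=4 B=6)
  3. pour(A -> B) -> (A=1 B=9)
  4. empty(B) -> (A=1 B=0)
  5. pour(A -> B) -> (A=0 B=1)
Target reached → yes.

Answer: yes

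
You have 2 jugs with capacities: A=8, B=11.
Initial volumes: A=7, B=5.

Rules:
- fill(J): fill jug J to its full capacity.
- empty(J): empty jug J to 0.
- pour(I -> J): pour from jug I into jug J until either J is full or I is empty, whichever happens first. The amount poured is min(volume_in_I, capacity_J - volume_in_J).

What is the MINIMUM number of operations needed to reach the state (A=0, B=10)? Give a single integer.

BFS from (A=7, B=5). One shortest path:
  1. fill(B) -> (A=7 B=11)
  2. pour(B -> A) -> (A=8 B=10)
  3. empty(A) -> (A=0 B=10)
Reached target in 3 moves.

Answer: 3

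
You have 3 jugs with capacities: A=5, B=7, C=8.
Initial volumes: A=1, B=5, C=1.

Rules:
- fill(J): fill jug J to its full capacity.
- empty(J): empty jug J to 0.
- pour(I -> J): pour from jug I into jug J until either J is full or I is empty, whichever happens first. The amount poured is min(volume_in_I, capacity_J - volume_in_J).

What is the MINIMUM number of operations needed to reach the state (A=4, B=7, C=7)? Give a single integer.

BFS from (A=1, B=5, C=1). One shortest path:
  1. fill(A) -> (A=5 B=5 C=1)
  2. pour(A -> B) -> (A=3 B=7 C=1)
  3. pour(C -> A) -> (A=4 B=7 C=0)
  4. pour(B -> C) -> (A=4 B=0 C=7)
  5. fill(B) -> (A=4 B=7 C=7)
Reached target in 5 moves.

Answer: 5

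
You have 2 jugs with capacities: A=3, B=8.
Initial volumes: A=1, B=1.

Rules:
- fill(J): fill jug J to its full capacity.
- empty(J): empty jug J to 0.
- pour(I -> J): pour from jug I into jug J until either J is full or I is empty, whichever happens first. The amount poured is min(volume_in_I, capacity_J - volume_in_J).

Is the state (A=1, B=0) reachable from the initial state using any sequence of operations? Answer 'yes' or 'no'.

Answer: yes

Derivation:
BFS from (A=1, B=1):
  1. empty(B) -> (A=1 B=0)
Target reached → yes.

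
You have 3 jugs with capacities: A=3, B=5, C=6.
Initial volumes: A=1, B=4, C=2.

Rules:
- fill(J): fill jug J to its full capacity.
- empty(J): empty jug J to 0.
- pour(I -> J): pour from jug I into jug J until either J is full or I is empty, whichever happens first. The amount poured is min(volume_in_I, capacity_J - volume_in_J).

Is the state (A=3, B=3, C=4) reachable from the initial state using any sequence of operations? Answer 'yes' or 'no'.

Answer: yes

Derivation:
BFS from (A=1, B=4, C=2):
  1. empty(C) -> (A=1 B=4 C=0)
  2. pour(B -> C) -> (A=1 B=0 C=4)
  3. fill(B) -> (A=1 B=5 C=4)
  4. pour(B -> A) -> (A=3 B=3 C=4)
Target reached → yes.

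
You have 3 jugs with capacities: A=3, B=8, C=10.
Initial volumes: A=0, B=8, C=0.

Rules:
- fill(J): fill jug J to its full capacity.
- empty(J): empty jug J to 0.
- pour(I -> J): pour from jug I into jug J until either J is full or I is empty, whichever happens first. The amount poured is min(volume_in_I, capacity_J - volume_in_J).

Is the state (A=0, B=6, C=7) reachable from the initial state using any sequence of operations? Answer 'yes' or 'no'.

Answer: yes

Derivation:
BFS from (A=0, B=8, C=0):
  1. pour(B -> C) -> (A=0 B=0 C=8)
  2. fill(B) -> (A=0 B=8 C=8)
  3. pour(B -> C) -> (A=0 B=6 C=10)
  4. pour(C -> A) -> (A=3 B=6 C=7)
  5. empty(A) -> (A=0 B=6 C=7)
Target reached → yes.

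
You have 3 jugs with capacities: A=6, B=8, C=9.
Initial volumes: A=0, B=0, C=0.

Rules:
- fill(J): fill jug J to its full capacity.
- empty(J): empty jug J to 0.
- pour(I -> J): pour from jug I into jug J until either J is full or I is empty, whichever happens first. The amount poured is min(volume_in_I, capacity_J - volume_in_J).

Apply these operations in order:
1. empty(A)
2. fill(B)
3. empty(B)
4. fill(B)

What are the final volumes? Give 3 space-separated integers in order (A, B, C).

Answer: 0 8 0

Derivation:
Step 1: empty(A) -> (A=0 B=0 C=0)
Step 2: fill(B) -> (A=0 B=8 C=0)
Step 3: empty(B) -> (A=0 B=0 C=0)
Step 4: fill(B) -> (A=0 B=8 C=0)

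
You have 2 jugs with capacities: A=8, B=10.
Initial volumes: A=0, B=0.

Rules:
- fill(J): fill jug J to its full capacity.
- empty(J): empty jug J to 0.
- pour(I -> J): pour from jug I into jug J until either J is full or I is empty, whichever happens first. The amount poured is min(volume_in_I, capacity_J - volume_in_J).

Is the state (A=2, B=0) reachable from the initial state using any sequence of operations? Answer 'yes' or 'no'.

BFS from (A=0, B=0):
  1. fill(B) -> (A=0 B=10)
  2. pour(B -> A) -> (A=8 B=2)
  3. empty(A) -> (A=0 B=2)
  4. pour(B -> A) -> (A=2 B=0)
Target reached → yes.

Answer: yes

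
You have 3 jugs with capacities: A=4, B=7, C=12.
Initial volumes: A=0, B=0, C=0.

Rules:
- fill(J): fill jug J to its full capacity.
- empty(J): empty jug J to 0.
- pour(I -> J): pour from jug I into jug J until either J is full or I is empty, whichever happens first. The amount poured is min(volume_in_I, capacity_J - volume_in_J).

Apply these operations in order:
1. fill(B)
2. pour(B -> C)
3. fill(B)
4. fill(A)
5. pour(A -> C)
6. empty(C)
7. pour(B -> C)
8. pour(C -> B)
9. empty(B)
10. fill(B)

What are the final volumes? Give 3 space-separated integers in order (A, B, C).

Step 1: fill(B) -> (A=0 B=7 C=0)
Step 2: pour(B -> C) -> (A=0 B=0 C=7)
Step 3: fill(B) -> (A=0 B=7 C=7)
Step 4: fill(A) -> (A=4 B=7 C=7)
Step 5: pour(A -> C) -> (A=0 B=7 C=11)
Step 6: empty(C) -> (A=0 B=7 C=0)
Step 7: pour(B -> C) -> (A=0 B=0 C=7)
Step 8: pour(C -> B) -> (A=0 B=7 C=0)
Step 9: empty(B) -> (A=0 B=0 C=0)
Step 10: fill(B) -> (A=0 B=7 C=0)

Answer: 0 7 0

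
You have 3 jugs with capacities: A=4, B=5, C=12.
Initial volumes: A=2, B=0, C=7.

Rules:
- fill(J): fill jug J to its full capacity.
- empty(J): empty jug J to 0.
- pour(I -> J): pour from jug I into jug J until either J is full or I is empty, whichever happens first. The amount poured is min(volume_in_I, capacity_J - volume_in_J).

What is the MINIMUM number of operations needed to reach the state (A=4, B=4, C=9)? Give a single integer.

BFS from (A=2, B=0, C=7). One shortest path:
  1. pour(A -> C) -> (A=0 B=0 C=9)
  2. fill(A) -> (A=4 B=0 C=9)
  3. pour(A -> B) -> (A=0 B=4 C=9)
  4. fill(A) -> (A=4 B=4 C=9)
Reached target in 4 moves.

Answer: 4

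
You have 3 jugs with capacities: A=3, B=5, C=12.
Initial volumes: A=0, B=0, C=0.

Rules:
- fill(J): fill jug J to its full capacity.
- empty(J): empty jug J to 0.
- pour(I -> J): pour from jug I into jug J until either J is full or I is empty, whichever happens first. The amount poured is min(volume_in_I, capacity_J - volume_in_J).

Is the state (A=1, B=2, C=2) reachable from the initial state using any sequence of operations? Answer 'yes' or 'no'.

Answer: no

Derivation:
BFS explored all 224 reachable states.
Reachable set includes: (0,0,0), (0,0,1), (0,0,2), (0,0,3), (0,0,4), (0,0,5), (0,0,6), (0,0,7), (0,0,8), (0,0,9), (0,0,10), (0,0,11) ...
Target (A=1, B=2, C=2) not in reachable set → no.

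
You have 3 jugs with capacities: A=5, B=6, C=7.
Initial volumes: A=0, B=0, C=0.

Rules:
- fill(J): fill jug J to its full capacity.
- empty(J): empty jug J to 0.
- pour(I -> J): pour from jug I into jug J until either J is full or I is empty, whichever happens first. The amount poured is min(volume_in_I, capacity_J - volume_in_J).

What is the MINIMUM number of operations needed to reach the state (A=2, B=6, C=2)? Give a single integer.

BFS from (A=0, B=0, C=0). One shortest path:
  1. fill(A) -> (A=5 B=0 C=0)
  2. pour(A -> B) -> (A=0 B=5 C=0)
  3. fill(A) -> (A=5 B=5 C=0)
  4. pour(A -> C) -> (A=0 B=5 C=5)
  5. pour(B -> C) -> (A=0 B=3 C=7)
  6. pour(C -> A) -> (A=5 B=3 C=2)
  7. pour(A -> B) -> (A=2 B=6 C=2)
Reached target in 7 moves.

Answer: 7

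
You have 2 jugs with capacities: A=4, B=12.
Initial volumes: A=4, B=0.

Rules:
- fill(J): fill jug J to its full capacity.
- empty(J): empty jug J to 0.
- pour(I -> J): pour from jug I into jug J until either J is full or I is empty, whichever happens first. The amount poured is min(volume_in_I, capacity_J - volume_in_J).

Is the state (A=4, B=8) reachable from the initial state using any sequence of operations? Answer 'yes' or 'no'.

Answer: yes

Derivation:
BFS from (A=4, B=0):
  1. empty(A) -> (A=0 B=0)
  2. fill(B) -> (A=0 B=12)
  3. pour(B -> A) -> (A=4 B=8)
Target reached → yes.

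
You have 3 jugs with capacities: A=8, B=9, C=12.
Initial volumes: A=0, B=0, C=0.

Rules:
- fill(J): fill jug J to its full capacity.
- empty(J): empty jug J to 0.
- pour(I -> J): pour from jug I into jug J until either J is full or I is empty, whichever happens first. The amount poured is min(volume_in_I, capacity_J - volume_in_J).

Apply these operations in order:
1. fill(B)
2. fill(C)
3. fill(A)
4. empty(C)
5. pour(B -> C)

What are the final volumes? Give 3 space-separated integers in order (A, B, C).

Step 1: fill(B) -> (A=0 B=9 C=0)
Step 2: fill(C) -> (A=0 B=9 C=12)
Step 3: fill(A) -> (A=8 B=9 C=12)
Step 4: empty(C) -> (A=8 B=9 C=0)
Step 5: pour(B -> C) -> (A=8 B=0 C=9)

Answer: 8 0 9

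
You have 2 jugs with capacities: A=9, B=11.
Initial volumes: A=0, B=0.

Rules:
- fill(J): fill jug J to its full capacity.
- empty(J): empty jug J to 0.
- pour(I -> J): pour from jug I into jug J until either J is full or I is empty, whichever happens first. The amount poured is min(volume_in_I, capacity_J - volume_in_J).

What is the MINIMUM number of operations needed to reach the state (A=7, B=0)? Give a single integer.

BFS from (A=0, B=0). One shortest path:
  1. fill(A) -> (A=9 B=0)
  2. pour(A -> B) -> (A=0 B=9)
  3. fill(A) -> (A=9 B=9)
  4. pour(A -> B) -> (A=7 B=11)
  5. empty(B) -> (A=7 B=0)
Reached target in 5 moves.

Answer: 5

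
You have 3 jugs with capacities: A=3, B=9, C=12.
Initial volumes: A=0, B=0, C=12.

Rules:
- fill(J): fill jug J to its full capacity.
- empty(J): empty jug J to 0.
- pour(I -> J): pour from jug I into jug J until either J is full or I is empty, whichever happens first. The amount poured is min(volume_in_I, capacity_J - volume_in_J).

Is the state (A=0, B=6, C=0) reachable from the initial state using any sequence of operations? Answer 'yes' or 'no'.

BFS from (A=0, B=0, C=12):
  1. fill(B) -> (A=0 B=9 C=12)
  2. empty(C) -> (A=0 B=9 C=0)
  3. pour(B -> A) -> (A=3 B=6 C=0)
  4. empty(A) -> (A=0 B=6 C=0)
Target reached → yes.

Answer: yes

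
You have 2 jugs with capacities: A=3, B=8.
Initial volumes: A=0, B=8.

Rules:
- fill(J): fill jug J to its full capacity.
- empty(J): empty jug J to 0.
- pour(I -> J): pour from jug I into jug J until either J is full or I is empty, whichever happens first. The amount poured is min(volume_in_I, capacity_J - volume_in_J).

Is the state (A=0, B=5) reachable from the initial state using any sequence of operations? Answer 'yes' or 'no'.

BFS from (A=0, B=8):
  1. pour(B -> A) -> (A=3 B=5)
  2. empty(A) -> (A=0 B=5)
Target reached → yes.

Answer: yes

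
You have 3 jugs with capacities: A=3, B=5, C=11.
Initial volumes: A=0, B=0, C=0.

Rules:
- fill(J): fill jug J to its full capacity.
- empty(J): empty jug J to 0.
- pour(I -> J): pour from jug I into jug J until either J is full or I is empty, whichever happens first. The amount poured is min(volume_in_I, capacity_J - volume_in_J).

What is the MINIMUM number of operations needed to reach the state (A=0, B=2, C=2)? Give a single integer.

Answer: 7

Derivation:
BFS from (A=0, B=0, C=0). One shortest path:
  1. fill(B) -> (A=0 B=5 C=0)
  2. pour(B -> A) -> (A=3 B=2 C=0)
  3. empty(A) -> (A=0 B=2 C=0)
  4. pour(B -> C) -> (A=0 B=0 C=2)
  5. fill(B) -> (A=0 B=5 C=2)
  6. pour(B -> A) -> (A=3 B=2 C=2)
  7. empty(A) -> (A=0 B=2 C=2)
Reached target in 7 moves.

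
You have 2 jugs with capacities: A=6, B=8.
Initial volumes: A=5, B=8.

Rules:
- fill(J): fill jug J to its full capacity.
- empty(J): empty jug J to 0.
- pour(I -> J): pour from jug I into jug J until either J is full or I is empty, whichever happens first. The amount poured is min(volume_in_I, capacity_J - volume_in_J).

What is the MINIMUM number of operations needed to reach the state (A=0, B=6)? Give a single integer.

Answer: 3

Derivation:
BFS from (A=5, B=8). One shortest path:
  1. fill(A) -> (A=6 B=8)
  2. empty(B) -> (A=6 B=0)
  3. pour(A -> B) -> (A=0 B=6)
Reached target in 3 moves.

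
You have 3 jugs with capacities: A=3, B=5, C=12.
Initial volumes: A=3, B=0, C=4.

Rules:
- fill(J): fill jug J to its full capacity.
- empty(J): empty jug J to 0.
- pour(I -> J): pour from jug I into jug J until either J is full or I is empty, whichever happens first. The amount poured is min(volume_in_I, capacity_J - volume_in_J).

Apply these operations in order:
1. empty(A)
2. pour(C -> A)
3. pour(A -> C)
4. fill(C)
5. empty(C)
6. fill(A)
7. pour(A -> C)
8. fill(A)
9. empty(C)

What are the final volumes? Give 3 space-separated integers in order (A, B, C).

Step 1: empty(A) -> (A=0 B=0 C=4)
Step 2: pour(C -> A) -> (A=3 B=0 C=1)
Step 3: pour(A -> C) -> (A=0 B=0 C=4)
Step 4: fill(C) -> (A=0 B=0 C=12)
Step 5: empty(C) -> (A=0 B=0 C=0)
Step 6: fill(A) -> (A=3 B=0 C=0)
Step 7: pour(A -> C) -> (A=0 B=0 C=3)
Step 8: fill(A) -> (A=3 B=0 C=3)
Step 9: empty(C) -> (A=3 B=0 C=0)

Answer: 3 0 0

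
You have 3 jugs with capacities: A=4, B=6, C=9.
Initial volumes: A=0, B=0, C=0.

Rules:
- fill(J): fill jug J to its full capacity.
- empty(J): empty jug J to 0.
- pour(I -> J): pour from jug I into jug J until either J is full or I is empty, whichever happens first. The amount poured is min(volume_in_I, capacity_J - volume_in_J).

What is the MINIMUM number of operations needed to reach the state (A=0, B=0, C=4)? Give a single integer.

BFS from (A=0, B=0, C=0). One shortest path:
  1. fill(A) -> (A=4 B=0 C=0)
  2. pour(A -> C) -> (A=0 B=0 C=4)
Reached target in 2 moves.

Answer: 2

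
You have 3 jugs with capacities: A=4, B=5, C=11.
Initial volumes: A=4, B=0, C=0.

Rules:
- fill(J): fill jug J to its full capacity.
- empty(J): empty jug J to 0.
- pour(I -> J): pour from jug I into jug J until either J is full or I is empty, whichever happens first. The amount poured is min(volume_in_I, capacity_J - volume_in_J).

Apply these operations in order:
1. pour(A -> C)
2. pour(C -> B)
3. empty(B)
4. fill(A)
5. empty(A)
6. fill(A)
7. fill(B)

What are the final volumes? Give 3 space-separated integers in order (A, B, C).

Answer: 4 5 0

Derivation:
Step 1: pour(A -> C) -> (A=0 B=0 C=4)
Step 2: pour(C -> B) -> (A=0 B=4 C=0)
Step 3: empty(B) -> (A=0 B=0 C=0)
Step 4: fill(A) -> (A=4 B=0 C=0)
Step 5: empty(A) -> (A=0 B=0 C=0)
Step 6: fill(A) -> (A=4 B=0 C=0)
Step 7: fill(B) -> (A=4 B=5 C=0)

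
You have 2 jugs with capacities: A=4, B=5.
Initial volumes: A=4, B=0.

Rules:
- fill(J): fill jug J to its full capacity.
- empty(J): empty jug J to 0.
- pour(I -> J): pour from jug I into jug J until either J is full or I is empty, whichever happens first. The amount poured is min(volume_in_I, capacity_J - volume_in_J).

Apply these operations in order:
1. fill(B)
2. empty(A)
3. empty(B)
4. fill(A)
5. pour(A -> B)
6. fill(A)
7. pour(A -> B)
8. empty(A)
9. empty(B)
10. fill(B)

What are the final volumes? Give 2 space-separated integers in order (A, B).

Answer: 0 5

Derivation:
Step 1: fill(B) -> (A=4 B=5)
Step 2: empty(A) -> (A=0 B=5)
Step 3: empty(B) -> (A=0 B=0)
Step 4: fill(A) -> (A=4 B=0)
Step 5: pour(A -> B) -> (A=0 B=4)
Step 6: fill(A) -> (A=4 B=4)
Step 7: pour(A -> B) -> (A=3 B=5)
Step 8: empty(A) -> (A=0 B=5)
Step 9: empty(B) -> (A=0 B=0)
Step 10: fill(B) -> (A=0 B=5)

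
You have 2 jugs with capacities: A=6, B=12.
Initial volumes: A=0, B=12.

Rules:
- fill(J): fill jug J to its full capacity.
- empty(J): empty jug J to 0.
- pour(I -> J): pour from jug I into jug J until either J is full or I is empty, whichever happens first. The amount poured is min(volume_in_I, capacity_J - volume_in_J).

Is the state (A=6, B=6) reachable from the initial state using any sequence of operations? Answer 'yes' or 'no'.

Answer: yes

Derivation:
BFS from (A=0, B=12):
  1. pour(B -> A) -> (A=6 B=6)
Target reached → yes.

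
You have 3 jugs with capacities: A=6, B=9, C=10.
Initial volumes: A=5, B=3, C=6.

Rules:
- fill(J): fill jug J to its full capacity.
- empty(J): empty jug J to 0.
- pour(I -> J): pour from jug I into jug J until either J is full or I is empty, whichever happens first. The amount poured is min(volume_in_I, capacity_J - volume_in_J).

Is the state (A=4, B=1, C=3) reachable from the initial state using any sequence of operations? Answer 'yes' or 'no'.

Answer: no

Derivation:
BFS explored all 411 reachable states.
Reachable set includes: (0,0,0), (0,0,1), (0,0,2), (0,0,3), (0,0,4), (0,0,5), (0,0,6), (0,0,7), (0,0,8), (0,0,9), (0,0,10), (0,1,0) ...
Target (A=4, B=1, C=3) not in reachable set → no.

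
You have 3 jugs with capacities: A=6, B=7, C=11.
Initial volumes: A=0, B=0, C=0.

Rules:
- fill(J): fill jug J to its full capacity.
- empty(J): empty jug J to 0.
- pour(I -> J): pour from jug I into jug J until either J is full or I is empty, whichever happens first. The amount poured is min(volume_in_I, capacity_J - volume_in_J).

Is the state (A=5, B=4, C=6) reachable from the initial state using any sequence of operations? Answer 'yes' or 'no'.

BFS explored all 372 reachable states.
Reachable set includes: (0,0,0), (0,0,1), (0,0,2), (0,0,3), (0,0,4), (0,0,5), (0,0,6), (0,0,7), (0,0,8), (0,0,9), (0,0,10), (0,0,11) ...
Target (A=5, B=4, C=6) not in reachable set → no.

Answer: no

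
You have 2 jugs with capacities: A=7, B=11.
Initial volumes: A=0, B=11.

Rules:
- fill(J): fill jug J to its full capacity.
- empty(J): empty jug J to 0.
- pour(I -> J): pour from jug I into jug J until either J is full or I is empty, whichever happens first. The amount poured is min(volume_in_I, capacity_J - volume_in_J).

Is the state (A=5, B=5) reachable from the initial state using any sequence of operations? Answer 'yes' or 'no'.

Answer: no

Derivation:
BFS explored all 36 reachable states.
Reachable set includes: (0,0), (0,1), (0,2), (0,3), (0,4), (0,5), (0,6), (0,7), (0,8), (0,9), (0,10), (0,11) ...
Target (A=5, B=5) not in reachable set → no.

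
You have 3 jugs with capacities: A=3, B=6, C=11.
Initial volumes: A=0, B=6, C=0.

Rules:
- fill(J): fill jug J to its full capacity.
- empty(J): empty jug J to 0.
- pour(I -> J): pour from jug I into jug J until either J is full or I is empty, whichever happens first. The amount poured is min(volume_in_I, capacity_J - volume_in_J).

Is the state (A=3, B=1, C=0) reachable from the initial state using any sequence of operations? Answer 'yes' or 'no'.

BFS from (A=0, B=6, C=0):
  1. fill(A) -> (A=3 B=6 C=0)
  2. pour(B -> C) -> (A=3 B=0 C=6)
  3. fill(B) -> (A=3 B=6 C=6)
  4. pour(B -> C) -> (A=3 B=1 C=11)
  5. empty(C) -> (A=3 B=1 C=0)
Target reached → yes.

Answer: yes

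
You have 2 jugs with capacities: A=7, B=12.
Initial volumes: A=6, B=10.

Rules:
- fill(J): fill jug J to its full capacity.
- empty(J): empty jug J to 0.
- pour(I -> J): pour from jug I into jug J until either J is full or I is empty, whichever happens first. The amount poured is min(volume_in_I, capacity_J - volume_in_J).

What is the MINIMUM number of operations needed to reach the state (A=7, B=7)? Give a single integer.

Answer: 4

Derivation:
BFS from (A=6, B=10). One shortest path:
  1. fill(A) -> (A=7 B=10)
  2. empty(B) -> (A=7 B=0)
  3. pour(A -> B) -> (A=0 B=7)
  4. fill(A) -> (A=7 B=7)
Reached target in 4 moves.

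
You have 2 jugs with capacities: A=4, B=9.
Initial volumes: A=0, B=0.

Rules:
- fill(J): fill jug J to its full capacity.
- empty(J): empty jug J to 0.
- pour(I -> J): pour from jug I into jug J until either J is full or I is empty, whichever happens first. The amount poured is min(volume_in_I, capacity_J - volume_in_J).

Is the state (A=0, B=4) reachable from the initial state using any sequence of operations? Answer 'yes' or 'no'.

Answer: yes

Derivation:
BFS from (A=0, B=0):
  1. fill(A) -> (A=4 B=0)
  2. pour(A -> B) -> (A=0 B=4)
Target reached → yes.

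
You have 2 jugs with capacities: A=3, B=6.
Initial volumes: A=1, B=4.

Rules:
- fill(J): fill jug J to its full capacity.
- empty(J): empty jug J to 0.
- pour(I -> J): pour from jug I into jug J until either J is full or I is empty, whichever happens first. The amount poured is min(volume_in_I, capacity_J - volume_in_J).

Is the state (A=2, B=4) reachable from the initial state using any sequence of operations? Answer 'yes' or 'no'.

BFS explored all 19 reachable states.
Reachable set includes: (0,0), (0,1), (0,2), (0,3), (0,4), (0,5), (0,6), (1,0), (1,4), (1,6), (2,0), (2,6) ...
Target (A=2, B=4) not in reachable set → no.

Answer: no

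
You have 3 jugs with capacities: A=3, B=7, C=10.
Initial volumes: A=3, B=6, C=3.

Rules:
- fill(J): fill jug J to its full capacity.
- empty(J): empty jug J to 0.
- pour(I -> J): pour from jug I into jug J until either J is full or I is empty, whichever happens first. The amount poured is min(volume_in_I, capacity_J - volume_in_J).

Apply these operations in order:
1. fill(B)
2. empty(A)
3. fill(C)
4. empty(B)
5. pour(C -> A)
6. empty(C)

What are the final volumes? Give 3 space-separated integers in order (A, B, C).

Answer: 3 0 0

Derivation:
Step 1: fill(B) -> (A=3 B=7 C=3)
Step 2: empty(A) -> (A=0 B=7 C=3)
Step 3: fill(C) -> (A=0 B=7 C=10)
Step 4: empty(B) -> (A=0 B=0 C=10)
Step 5: pour(C -> A) -> (A=3 B=0 C=7)
Step 6: empty(C) -> (A=3 B=0 C=0)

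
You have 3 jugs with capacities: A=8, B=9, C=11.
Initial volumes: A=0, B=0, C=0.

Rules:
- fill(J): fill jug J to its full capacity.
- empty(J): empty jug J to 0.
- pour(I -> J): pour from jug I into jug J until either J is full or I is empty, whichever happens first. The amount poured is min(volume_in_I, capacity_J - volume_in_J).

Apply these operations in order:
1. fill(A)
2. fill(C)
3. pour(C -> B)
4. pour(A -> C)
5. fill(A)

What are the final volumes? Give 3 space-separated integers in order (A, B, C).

Step 1: fill(A) -> (A=8 B=0 C=0)
Step 2: fill(C) -> (A=8 B=0 C=11)
Step 3: pour(C -> B) -> (A=8 B=9 C=2)
Step 4: pour(A -> C) -> (A=0 B=9 C=10)
Step 5: fill(A) -> (A=8 B=9 C=10)

Answer: 8 9 10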